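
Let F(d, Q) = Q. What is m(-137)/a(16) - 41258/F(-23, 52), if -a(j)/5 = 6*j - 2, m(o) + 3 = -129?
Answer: -4846099/6110 ≈ -793.14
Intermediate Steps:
m(o) = -132 (m(o) = -3 - 129 = -132)
a(j) = 10 - 30*j (a(j) = -5*(6*j - 2) = -5*(-2 + 6*j) = 10 - 30*j)
m(-137)/a(16) - 41258/F(-23, 52) = -132/(10 - 30*16) - 41258/52 = -132/(10 - 480) - 41258*1/52 = -132/(-470) - 20629/26 = -132*(-1/470) - 20629/26 = 66/235 - 20629/26 = -4846099/6110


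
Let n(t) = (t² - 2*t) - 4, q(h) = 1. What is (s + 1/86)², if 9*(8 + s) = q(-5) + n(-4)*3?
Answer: 877969/599076 ≈ 1.4655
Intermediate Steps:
n(t) = -4 + t² - 2*t
s = -11/9 (s = -8 + (1 + (-4 + (-4)² - 2*(-4))*3)/9 = -8 + (1 + (-4 + 16 + 8)*3)/9 = -8 + (1 + 20*3)/9 = -8 + (1 + 60)/9 = -8 + (⅑)*61 = -8 + 61/9 = -11/9 ≈ -1.2222)
(s + 1/86)² = (-11/9 + 1/86)² = (-937/774)² = 877969/599076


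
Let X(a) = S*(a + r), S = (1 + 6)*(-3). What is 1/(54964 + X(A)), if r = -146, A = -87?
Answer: 1/59857 ≈ 1.6706e-5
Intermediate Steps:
S = -21 (S = 7*(-3) = -21)
X(a) = 3066 - 21*a (X(a) = -21*(a - 146) = -21*(-146 + a) = 3066 - 21*a)
1/(54964 + X(A)) = 1/(54964 + (3066 - 21*(-87))) = 1/(54964 + (3066 + 1827)) = 1/(54964 + 4893) = 1/59857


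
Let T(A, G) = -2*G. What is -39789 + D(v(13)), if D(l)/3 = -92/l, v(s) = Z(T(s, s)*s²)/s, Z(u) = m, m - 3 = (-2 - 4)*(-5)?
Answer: -438875/11 ≈ -39898.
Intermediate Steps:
m = 33 (m = 3 + (-2 - 4)*(-5) = 3 - 6*(-5) = 3 + 30 = 33)
Z(u) = 33
v(s) = 33/s
D(l) = -276/l (D(l) = 3*(-92/l) = -276/l)
-39789 + D(v(13)) = -39789 - 276/(33/13) = -39789 - 276/(33*(1/13)) = -39789 - 276/33/13 = -39789 - 276*13/33 = -39789 - 1196/11 = -438875/11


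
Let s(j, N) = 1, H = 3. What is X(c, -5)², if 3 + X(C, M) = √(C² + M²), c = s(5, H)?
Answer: (3 - √26)² ≈ 4.4059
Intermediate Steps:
c = 1
X(C, M) = -3 + √(C² + M²)
X(c, -5)² = (-3 + √(1² + (-5)²))² = (-3 + √(1 + 25))² = (-3 + √26)²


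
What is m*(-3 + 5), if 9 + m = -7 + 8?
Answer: -16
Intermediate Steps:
m = -8 (m = -9 + (-7 + 8) = -9 + 1 = -8)
m*(-3 + 5) = -8*(-3 + 5) = -8*2 = -16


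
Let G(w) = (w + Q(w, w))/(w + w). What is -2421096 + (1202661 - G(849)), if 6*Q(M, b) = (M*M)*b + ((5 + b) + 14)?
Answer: -13025381791/10188 ≈ -1.2785e+6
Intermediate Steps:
Q(M, b) = 19/6 + b/6 + b*M**2/6 (Q(M, b) = ((M*M)*b + ((5 + b) + 14))/6 = (M**2*b + (19 + b))/6 = (b*M**2 + (19 + b))/6 = (19 + b + b*M**2)/6 = 19/6 + b/6 + b*M**2/6)
G(w) = (19/6 + w**3/6 + 7*w/6)/(2*w) (G(w) = (w + (19/6 + w/6 + w*w**2/6))/(w + w) = (w + (19/6 + w/6 + w**3/6))/((2*w)) = (19/6 + w**3/6 + 7*w/6)*(1/(2*w)) = (19/6 + w**3/6 + 7*w/6)/(2*w))
-2421096 + (1202661 - G(849)) = -2421096 + (1202661 - (19 + 849**3 + 7*849)/(12*849)) = -2421096 + (1202661 - (19 + 611960049 + 5943)/(12*849)) = -2421096 + (1202661 - 611966011/(12*849)) = -2421096 + (1202661 - 1*611966011/10188) = -2421096 + (1202661 - 611966011/10188) = -2421096 + 11640744257/10188 = -13025381791/10188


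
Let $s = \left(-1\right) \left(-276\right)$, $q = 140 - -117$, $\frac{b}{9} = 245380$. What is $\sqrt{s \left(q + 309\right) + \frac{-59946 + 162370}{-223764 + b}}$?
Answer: $\frac{\sqrt{9614266707742230}}{248082} \approx 395.24$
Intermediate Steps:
$b = 2208420$ ($b = 9 \cdot 245380 = 2208420$)
$q = 257$ ($q = 140 + 117 = 257$)
$s = 276$
$\sqrt{s \left(q + 309\right) + \frac{-59946 + 162370}{-223764 + b}} = \sqrt{276 \left(257 + 309\right) + \frac{-59946 + 162370}{-223764 + 2208420}} = \sqrt{276 \cdot 566 + \frac{102424}{1984656}} = \sqrt{156216 + 102424 \cdot \frac{1}{1984656}} = \sqrt{156216 + \frac{12803}{248082}} = \sqrt{\frac{38754390515}{248082}} = \frac{\sqrt{9614266707742230}}{248082}$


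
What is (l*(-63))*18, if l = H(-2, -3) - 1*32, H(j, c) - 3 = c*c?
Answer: 22680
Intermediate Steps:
H(j, c) = 3 + c² (H(j, c) = 3 + c*c = 3 + c²)
l = -20 (l = (3 + (-3)²) - 1*32 = (3 + 9) - 32 = 12 - 32 = -20)
(l*(-63))*18 = -20*(-63)*18 = 1260*18 = 22680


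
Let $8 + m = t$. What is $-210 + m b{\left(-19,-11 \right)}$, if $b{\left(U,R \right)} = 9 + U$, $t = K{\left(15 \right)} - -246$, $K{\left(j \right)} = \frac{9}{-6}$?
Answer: $-2575$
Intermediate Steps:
$K{\left(j \right)} = - \frac{3}{2}$ ($K{\left(j \right)} = 9 \left(- \frac{1}{6}\right) = - \frac{3}{2}$)
$t = \frac{489}{2}$ ($t = - \frac{3}{2} - -246 = - \frac{3}{2} + 246 = \frac{489}{2} \approx 244.5$)
$m = \frac{473}{2}$ ($m = -8 + \frac{489}{2} = \frac{473}{2} \approx 236.5$)
$-210 + m b{\left(-19,-11 \right)} = -210 + \frac{473 \left(9 - 19\right)}{2} = -210 + \frac{473}{2} \left(-10\right) = -210 - 2365 = -2575$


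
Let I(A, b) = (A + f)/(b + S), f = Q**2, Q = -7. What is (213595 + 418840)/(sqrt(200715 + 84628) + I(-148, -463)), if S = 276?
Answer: -96762555/82464046 + 182773715*sqrt(285343)/82464046 ≈ 1182.8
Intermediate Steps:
f = 49 (f = (-7)**2 = 49)
I(A, b) = (49 + A)/(276 + b) (I(A, b) = (A + 49)/(b + 276) = (49 + A)/(276 + b))
(213595 + 418840)/(sqrt(200715 + 84628) + I(-148, -463)) = (213595 + 418840)/(sqrt(200715 + 84628) + (49 - 148)/(276 - 463)) = 632435/(sqrt(285343) - 99/(-187)) = 632435/(sqrt(285343) - 1/187*(-99)) = 632435/(sqrt(285343) + 9/17) = 632435/(9/17 + sqrt(285343))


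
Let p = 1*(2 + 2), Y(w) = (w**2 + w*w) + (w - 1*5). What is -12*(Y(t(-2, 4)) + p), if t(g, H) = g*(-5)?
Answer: -2508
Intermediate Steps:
t(g, H) = -5*g
Y(w) = -5 + w + 2*w**2 (Y(w) = (w**2 + w**2) + (w - 5) = 2*w**2 + (-5 + w) = -5 + w + 2*w**2)
p = 4 (p = 1*4 = 4)
-12*(Y(t(-2, 4)) + p) = -12*((-5 - 5*(-2) + 2*(-5*(-2))**2) + 4) = -12*((-5 + 10 + 2*10**2) + 4) = -12*((-5 + 10 + 2*100) + 4) = -12*((-5 + 10 + 200) + 4) = -12*(205 + 4) = -12*209 = -2508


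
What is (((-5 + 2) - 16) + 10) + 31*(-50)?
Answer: -1559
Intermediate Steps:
(((-5 + 2) - 16) + 10) + 31*(-50) = ((-3 - 16) + 10) - 1550 = (-19 + 10) - 1550 = -9 - 1550 = -1559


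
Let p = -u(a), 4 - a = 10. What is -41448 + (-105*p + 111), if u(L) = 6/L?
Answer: -41442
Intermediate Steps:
a = -6 (a = 4 - 1*10 = 4 - 10 = -6)
p = 1 (p = -6/(-6) = -6*(-1)/6 = -1*(-1) = 1)
-41448 + (-105*p + 111) = -41448 + (-105*1 + 111) = -41448 + (-105 + 111) = -41448 + 6 = -41442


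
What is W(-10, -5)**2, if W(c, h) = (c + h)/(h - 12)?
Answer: 225/289 ≈ 0.77855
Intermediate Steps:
W(c, h) = (c + h)/(-12 + h)
W(-10, -5)**2 = ((-10 - 5)/(-12 - 5))**2 = (-15/(-17))**2 = (-1/17*(-15))**2 = (15/17)**2 = 225/289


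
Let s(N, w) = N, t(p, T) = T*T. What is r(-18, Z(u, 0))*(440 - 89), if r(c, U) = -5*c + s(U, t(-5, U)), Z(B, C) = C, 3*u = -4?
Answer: 31590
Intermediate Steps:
t(p, T) = T²
u = -4/3 (u = (⅓)*(-4) = -4/3 ≈ -1.3333)
r(c, U) = U - 5*c (r(c, U) = -5*c + U = U - 5*c)
r(-18, Z(u, 0))*(440 - 89) = (0 - 5*(-18))*(440 - 89) = (0 + 90)*351 = 90*351 = 31590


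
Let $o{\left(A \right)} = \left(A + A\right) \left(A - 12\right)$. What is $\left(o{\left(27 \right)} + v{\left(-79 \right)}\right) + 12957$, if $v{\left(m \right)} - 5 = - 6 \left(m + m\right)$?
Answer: $14720$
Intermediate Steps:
$o{\left(A \right)} = 2 A \left(-12 + A\right)$
$v{\left(m \right)} = 5 - 12 m$ ($v{\left(m \right)} = 5 - 6 \left(m + m\right) = 5 - 6 \cdot 2 m = 5 - 12 m$)
$\left(o{\left(27 \right)} + v{\left(-79 \right)}\right) + 12957 = \left(2 \cdot 27 \left(-12 + 27\right) + \left(5 - -948\right)\right) + 12957 = \left(2 \cdot 27 \cdot 15 + \left(5 + 948\right)\right) + 12957 = \left(810 + 953\right) + 12957 = 1763 + 12957 = 14720$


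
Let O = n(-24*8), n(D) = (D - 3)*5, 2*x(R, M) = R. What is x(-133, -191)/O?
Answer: 133/1950 ≈ 0.068205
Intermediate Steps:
x(R, M) = R/2
n(D) = -15 + 5*D (n(D) = (-3 + D)*5 = -15 + 5*D)
O = -975 (O = -15 + 5*(-24*8) = -15 + 5*(-192) = -15 - 960 = -975)
x(-133, -191)/O = ((½)*(-133))/(-975) = -133/2*(-1/975) = 133/1950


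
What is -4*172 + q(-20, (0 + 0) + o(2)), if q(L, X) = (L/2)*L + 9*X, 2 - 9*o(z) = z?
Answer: -488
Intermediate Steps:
o(z) = 2/9 - z/9
q(L, X) = L²/2 + 9*X (q(L, X) = (L*(½))*L + 9*X = (L/2)*L + 9*X = L²/2 + 9*X)
-4*172 + q(-20, (0 + 0) + o(2)) = -4*172 + ((½)*(-20)² + 9*((0 + 0) + (2/9 - ⅑*2))) = -688 + ((½)*400 + 9*(0 + (2/9 - 2/9))) = -688 + (200 + 9*(0 + 0)) = -688 + (200 + 9*0) = -688 + (200 + 0) = -688 + 200 = -488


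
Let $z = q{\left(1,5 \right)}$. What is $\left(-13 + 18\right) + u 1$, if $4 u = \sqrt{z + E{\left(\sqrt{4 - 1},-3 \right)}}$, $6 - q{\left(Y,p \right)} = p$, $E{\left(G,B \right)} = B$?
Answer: $5 + \frac{i \sqrt{2}}{4} \approx 5.0 + 0.35355 i$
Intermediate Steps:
$q{\left(Y,p \right)} = 6 - p$
$z = 1$ ($z = 6 - 5 = 1$)
$u = \frac{i \sqrt{2}}{4}$ ($u = \frac{\sqrt{1 - 3}}{4} = \frac{\sqrt{-2}}{4} = \frac{i \sqrt{2}}{4} \approx 0.35355 i$)
$\left(-13 + 18\right) + u 1 = \left(-13 + 18\right) + \frac{i \sqrt{2}}{4} \cdot 1 = 5 + \frac{i \sqrt{2}}{4}$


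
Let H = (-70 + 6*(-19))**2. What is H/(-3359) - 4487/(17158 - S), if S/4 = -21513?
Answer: -3509349593/346682390 ≈ -10.123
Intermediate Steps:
S = -86052 (S = 4*(-21513) = -86052)
H = 33856 (H = (-70 - 114)**2 = (-184)**2 = 33856)
H/(-3359) - 4487/(17158 - S) = 33856/(-3359) - 4487/(17158 - 1*(-86052)) = 33856*(-1/3359) - 4487/(17158 + 86052) = -33856/3359 - 4487/103210 = -3509349593/346682390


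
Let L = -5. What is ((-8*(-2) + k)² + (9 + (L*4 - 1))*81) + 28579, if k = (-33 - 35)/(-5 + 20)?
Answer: 6241159/225 ≈ 27739.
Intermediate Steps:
k = -68/15 ≈ -4.5333
((-8*(-2) + k)² + (9 + (L*4 - 1))*81) + 28579 = ((-8*(-2) - 68/15)² + (9 + (-5*4 - 1))*81) + 28579 = ((16 - 68/15)² + (9 + (-20 - 1))*81) + 28579 = ((172/15)² + (9 - 21)*81) + 28579 = (29584/225 - 12*81) + 28579 = (29584/225 - 972) + 28579 = -189116/225 + 28579 = 6241159/225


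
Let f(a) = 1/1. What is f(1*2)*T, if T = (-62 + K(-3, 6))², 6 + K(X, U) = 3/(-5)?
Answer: 117649/25 ≈ 4706.0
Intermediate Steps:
K(X, U) = -33/5 (K(X, U) = -6 + 3/(-5) = -6 + 3*(-⅕) = -6 - ⅗ = -33/5)
f(a) = 1
T = 117649/25 (T = (-62 - 33/5)² = (-343/5)² = 117649/25 ≈ 4706.0)
f(1*2)*T = 1*(117649/25) = 117649/25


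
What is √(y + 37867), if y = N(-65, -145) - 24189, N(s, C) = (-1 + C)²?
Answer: √34994 ≈ 187.07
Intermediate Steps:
y = -2873 (y = (-1 - 145)² - 24189 = (-146)² - 24189 = 21316 - 24189 = -2873)
√(y + 37867) = √(-2873 + 37867) = √34994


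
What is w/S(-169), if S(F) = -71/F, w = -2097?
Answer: -354393/71 ≈ -4991.5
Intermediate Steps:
w/S(-169) = -2097/((-71/(-169))) = -2097/((-71*(-1/169))) = -2097/71/169 = -2097*169/71 = -354393/71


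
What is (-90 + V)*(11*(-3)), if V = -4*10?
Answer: 4290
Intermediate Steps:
V = -40
(-90 + V)*(11*(-3)) = (-90 - 40)*(11*(-3)) = -130*(-33) = 4290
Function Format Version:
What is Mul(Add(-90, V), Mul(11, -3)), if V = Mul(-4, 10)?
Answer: 4290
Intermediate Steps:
V = -40
Mul(Add(-90, V), Mul(11, -3)) = Mul(Add(-90, -40), Mul(11, -3)) = Mul(-130, -33) = 4290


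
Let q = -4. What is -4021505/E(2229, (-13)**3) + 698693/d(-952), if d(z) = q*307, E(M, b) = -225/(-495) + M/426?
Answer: -7720000004599/10908324 ≈ -7.0772e+5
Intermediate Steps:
E(M, b) = 5/11 + M/426 (E(M, b) = -225*(-1/495) + M*(1/426) = 5/11 + M/426)
d(z) = -1228 (d(z) = -4*307 = -1228)
-4021505/E(2229, (-13)**3) + 698693/d(-952) = -4021505/(5/11 + (1/426)*2229) + 698693/(-1228) = -4021505/(5/11 + 743/142) + 698693*(-1/1228) = -4021505/8883/1562 - 698693/1228 = -4021505*1562/8883 - 698693/1228 = -6281590810/8883 - 698693/1228 = -7720000004599/10908324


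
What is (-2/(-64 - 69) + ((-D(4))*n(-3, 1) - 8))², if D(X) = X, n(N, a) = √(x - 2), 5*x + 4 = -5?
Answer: 261764/88445 + 8496*I*√95/665 ≈ 2.9596 + 124.52*I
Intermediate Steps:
x = -9/5 (x = -⅘ + (⅕)*(-5) = -⅘ - 1 = -9/5 ≈ -1.8000)
n(N, a) = I*√95/5 (n(N, a) = √(-9/5 - 2) = √(-19/5) = I*√95/5)
(-2/(-64 - 69) + ((-D(4))*n(-3, 1) - 8))² = (-2/(-64 - 69) + ((-1*4)*(I*√95/5) - 8))² = (-2/(-133) + (-4*I*√95/5 - 8))² = (-2*(-1/133) + (-4*I*√95/5 - 8))² = (2/133 + (-8 - 4*I*√95/5))² = (-1062/133 - 4*I*√95/5)²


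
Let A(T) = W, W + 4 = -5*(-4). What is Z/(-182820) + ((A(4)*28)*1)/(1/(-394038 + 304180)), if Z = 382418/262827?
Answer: -967160272520282089/24025016070 ≈ -4.0256e+7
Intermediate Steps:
W = 16 (W = -4 - 5*(-4) = -4 + 20 = 16)
A(T) = 16
Z = 382418/262827 (Z = 382418*(1/262827) = 382418/262827 ≈ 1.4550)
Z/(-182820) + ((A(4)*28)*1)/(1/(-394038 + 304180)) = (382418/262827)/(-182820) + ((16*28)*1)/(1/(-394038 + 304180)) = (382418/262827)*(-1/182820) + (448*1)/(1/(-89858)) = -191209/24025016070 + 448/(-1/89858) = -191209/24025016070 + 448*(-89858) = -191209/24025016070 - 40256384 = -967160272520282089/24025016070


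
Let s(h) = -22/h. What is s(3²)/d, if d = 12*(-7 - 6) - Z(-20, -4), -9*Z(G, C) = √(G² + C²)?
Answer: 297/18950 + 11*√26/246350 ≈ 0.015900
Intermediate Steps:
Z(G, C) = -√(C² + G²)/9 (Z(G, C) = -√(G² + C²)/9 = -√(C² + G²)/9)
d = -156 + 4*√26/9 (d = 12*(-7 - 6) - (-1)*√((-4)² + (-20)²)/9 = 12*(-13) - (-1)*√(16 + 400)/9 = -156 - (-1)*√416/9 = -156 - (-1)*4*√26/9 = -156 - (-4)*√26/9 = -156 + 4*√26/9 ≈ -153.73)
s(3²)/d = (-22/(3²))/(-156 + 4*√26/9) = (-22/9)/(-156 + 4*√26/9) = (-22*⅑)/(-156 + 4*√26/9) = -22/(9*(-156 + 4*√26/9))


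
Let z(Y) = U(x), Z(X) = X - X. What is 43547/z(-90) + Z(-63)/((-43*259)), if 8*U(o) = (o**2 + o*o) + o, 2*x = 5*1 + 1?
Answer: 49768/3 ≈ 16589.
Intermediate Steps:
x = 3 (x = (5*1 + 1)/2 = (5 + 1)/2 = (1/2)*6 = 3)
Z(X) = 0
U(o) = o**2/4 + o/8 (U(o) = ((o**2 + o*o) + o)/8 = ((o**2 + o**2) + o)/8 = (2*o**2 + o)/8 = (o + 2*o**2)/8 = o**2/4 + o/8)
z(Y) = 21/8 (z(Y) = (1/8)*3*(1 + 2*3) = (1/8)*3*(1 + 6) = (1/8)*3*7 = 21/8)
43547/z(-90) + Z(-63)/((-43*259)) = 43547/(21/8) + 0/((-43*259)) = 43547*(8/21) + 0/(-11137) = 49768/3 + 0*(-1/11137) = 49768/3 + 0 = 49768/3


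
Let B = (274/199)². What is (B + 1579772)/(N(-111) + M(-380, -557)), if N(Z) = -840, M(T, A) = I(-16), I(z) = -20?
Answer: -15640156512/8514215 ≈ -1836.9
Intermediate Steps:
M(T, A) = -20
B = 75076/39601 (B = (274*(1/199))² = (274/199)² = 75076/39601 ≈ 1.8958)
(B + 1579772)/(N(-111) + M(-380, -557)) = (75076/39601 + 1579772)/(-840 - 20) = (62560626048/39601)/(-860) = (62560626048/39601)*(-1/860) = -15640156512/8514215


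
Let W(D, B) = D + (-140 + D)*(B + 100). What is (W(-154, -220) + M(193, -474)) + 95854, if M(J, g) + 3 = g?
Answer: 130503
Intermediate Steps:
M(J, g) = -3 + g
W(D, B) = D + (-140 + D)*(100 + B)
(W(-154, -220) + M(193, -474)) + 95854 = ((-14000 - 140*(-220) + 101*(-154) - 220*(-154)) + (-3 - 474)) + 95854 = ((-14000 + 30800 - 15554 + 33880) - 477) + 95854 = (35126 - 477) + 95854 = 34649 + 95854 = 130503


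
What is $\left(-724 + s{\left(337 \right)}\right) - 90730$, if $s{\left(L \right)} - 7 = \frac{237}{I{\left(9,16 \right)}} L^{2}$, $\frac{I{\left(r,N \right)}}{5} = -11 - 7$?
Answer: $- \frac{11715361}{30} \approx -3.9051 \cdot 10^{5}$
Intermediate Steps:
$I{\left(r,N \right)} = -90$ ($I{\left(r,N \right)} = 5 \left(-11 - 7\right) = 5 \left(-18\right) = -90$)
$s{\left(L \right)} = 7 - \frac{79 L^{2}}{30}$ ($s{\left(L \right)} = 7 + \frac{237}{-90} L^{2} = 7 + 237 \left(- \frac{1}{90}\right) L^{2} = 7 - \frac{79 L^{2}}{30}$)
$\left(-724 + s{\left(337 \right)}\right) - 90730 = \left(-724 + \left(7 - \frac{79 \cdot 337^{2}}{30}\right)\right) - 90730 = \left(-724 + \left(7 - \frac{8971951}{30}\right)\right) - 90730 = \left(-724 - \frac{8971741}{30}\right) - 90730 = - \frac{8993461}{30} - 90730 = - \frac{11715361}{30}$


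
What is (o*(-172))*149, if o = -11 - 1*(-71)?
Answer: -1537680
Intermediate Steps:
o = 60 (o = -11 + 71 = 60)
(o*(-172))*149 = (60*(-172))*149 = -10320*149 = -1537680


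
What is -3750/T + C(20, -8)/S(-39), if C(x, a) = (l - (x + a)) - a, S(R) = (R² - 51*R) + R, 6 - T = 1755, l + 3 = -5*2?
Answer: 4328839/2023593 ≈ 2.1392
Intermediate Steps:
l = -13 (l = -3 - 5*2 = -3 - 10 = -13)
T = -1749 (T = 6 - 1*1755 = 6 - 1755 = -1749)
S(R) = R² - 50*R
C(x, a) = -13 - x - 2*a (C(x, a) = (-13 - (x + a)) - a = (-13 - (a + x)) - a = (-13 + (-a - x)) - a = (-13 - a - x) - a = -13 - x - 2*a)
-3750/T + C(20, -8)/S(-39) = -3750/(-1749) + (-13 - 1*20 - 2*(-8))/((-39*(-50 - 39))) = -3750*(-1/1749) + (-13 - 20 + 16)/((-39*(-89))) = 1250/583 - 17/3471 = 4328839/2023593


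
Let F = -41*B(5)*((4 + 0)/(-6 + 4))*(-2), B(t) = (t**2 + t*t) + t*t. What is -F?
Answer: 12300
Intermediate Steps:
B(t) = 3*t**2 (B(t) = (t**2 + t**2) + t**2 = 2*t**2 + t**2 = 3*t**2)
F = -12300 (F = -41*(3*5**2)*((4 + 0)/(-6 + 4))*(-2) = -41*(3*25)*(4/(-2))*(-2) = -41*75*(4*(-1/2))*(-2) = -41*75*(-2)*(-2) = -(-6150)*(-2) = -41*300 = -12300)
-F = -1*(-12300) = 12300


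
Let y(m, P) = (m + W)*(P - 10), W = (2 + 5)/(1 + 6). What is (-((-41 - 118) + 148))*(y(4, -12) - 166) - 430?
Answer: -3466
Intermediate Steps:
W = 1 (W = 7/7 = 7*(⅐) = 1)
y(m, P) = (1 + m)*(-10 + P) (y(m, P) = (m + 1)*(P - 10) = (1 + m)*(-10 + P))
(-((-41 - 118) + 148))*(y(4, -12) - 166) - 430 = (-((-41 - 118) + 148))*((-10 - 12 - 10*4 - 12*4) - 166) - 430 = (-(-159 + 148))*((-10 - 12 - 40 - 48) - 166) - 430 = (-1*(-11))*(-110 - 166) - 430 = 11*(-276) - 430 = -3036 - 430 = -3466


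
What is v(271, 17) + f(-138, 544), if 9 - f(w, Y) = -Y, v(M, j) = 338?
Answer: 891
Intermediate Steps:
f(w, Y) = 9 + Y (f(w, Y) = 9 - (-1)*Y = 9 + Y)
v(271, 17) + f(-138, 544) = 338 + (9 + 544) = 338 + 553 = 891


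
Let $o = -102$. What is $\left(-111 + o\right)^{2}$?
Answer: $45369$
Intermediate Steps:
$\left(-111 + o\right)^{2} = \left(-111 - 102\right)^{2} = \left(-213\right)^{2} = 45369$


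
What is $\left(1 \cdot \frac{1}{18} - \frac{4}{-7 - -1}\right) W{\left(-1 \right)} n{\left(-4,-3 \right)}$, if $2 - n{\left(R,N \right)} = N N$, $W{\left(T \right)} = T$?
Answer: $\frac{91}{18} \approx 5.0556$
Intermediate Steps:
$n{\left(R,N \right)} = 2 - N^{2}$ ($n{\left(R,N \right)} = 2 - N N = 2 - N^{2}$)
$\left(1 \cdot \frac{1}{18} - \frac{4}{-7 - -1}\right) W{\left(-1 \right)} n{\left(-4,-3 \right)} = \left(1 \cdot \frac{1}{18} - \frac{4}{-7 - -1}\right) \left(-1\right) \left(2 - \left(-3\right)^{2}\right) = \left(1 \cdot \frac{1}{18} - \frac{4}{-7 + 1}\right) \left(-1\right) \left(2 - 9\right) = \left(\frac{1}{18} - \frac{4}{-6}\right) \left(-1\right) \left(2 - 9\right) = \left(\frac{1}{18} - - \frac{2}{3}\right) \left(-1\right) \left(-7\right) = \left(\frac{1}{18} + \frac{2}{3}\right) \left(-1\right) \left(-7\right) = \frac{13}{18} \left(-1\right) \left(-7\right) = \left(- \frac{13}{18}\right) \left(-7\right) = \frac{91}{18}$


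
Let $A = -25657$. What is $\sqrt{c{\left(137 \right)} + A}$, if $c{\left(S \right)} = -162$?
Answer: $i \sqrt{25819} \approx 160.68 i$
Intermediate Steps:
$\sqrt{c{\left(137 \right)} + A} = \sqrt{-162 - 25657} = \sqrt{-25819} = i \sqrt{25819}$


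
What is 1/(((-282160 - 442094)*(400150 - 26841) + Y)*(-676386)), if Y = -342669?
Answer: 1/182875077468133830 ≈ 5.4682e-18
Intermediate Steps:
1/(((-282160 - 442094)*(400150 - 26841) + Y)*(-676386)) = 1/(((-282160 - 442094)*(400150 - 26841) - 342669)*(-676386)) = -1/676386/(-724254*373309 - 342669) = -1/676386/(-270370536486 - 342669) = -1/676386/(-270370879155) = -1/270370879155*(-1/676386) = 1/182875077468133830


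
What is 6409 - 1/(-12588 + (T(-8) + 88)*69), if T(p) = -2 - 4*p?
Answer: 28494415/4446 ≈ 6409.0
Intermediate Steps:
6409 - 1/(-12588 + (T(-8) + 88)*69) = 6409 - 1/(-12588 + ((-2 - 4*(-8)) + 88)*69) = 6409 - 1/(-12588 + ((-2 + 32) + 88)*69) = 6409 - 1/(-12588 + (30 + 88)*69) = 6409 - 1/(-12588 + 118*69) = 6409 - 1/(-12588 + 8142) = 6409 - 1/(-4446) = 6409 - 1*(-1/4446) = 6409 + 1/4446 = 28494415/4446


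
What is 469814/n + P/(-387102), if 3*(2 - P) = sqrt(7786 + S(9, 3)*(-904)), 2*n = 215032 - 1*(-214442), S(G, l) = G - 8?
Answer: 30310918259/13854187029 + sqrt(6882)/1161306 ≈ 2.1879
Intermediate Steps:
S(G, l) = -8 + G
n = 214737 (n = (215032 - 1*(-214442))/2 = (215032 + 214442)/2 = (1/2)*429474 = 214737)
P = 2 - sqrt(6882)/3 (P = 2 - sqrt(7786 + (-8 + 9)*(-904))/3 = 2 - sqrt(7786 + 1*(-904))/3 = 2 - sqrt(7786 - 904)/3 = 2 - sqrt(6882)/3 ≈ -25.653)
469814/n + P/(-387102) = 469814/214737 + (2 - sqrt(6882)/3)/(-387102) = 469814*(1/214737) + (2 - sqrt(6882)/3)*(-1/387102) = 469814/214737 + (-1/193551 + sqrt(6882)/1161306) = 30310918259/13854187029 + sqrt(6882)/1161306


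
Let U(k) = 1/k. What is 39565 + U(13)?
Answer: 514346/13 ≈ 39565.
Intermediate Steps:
39565 + U(13) = 39565 + 1/13 = 514346/13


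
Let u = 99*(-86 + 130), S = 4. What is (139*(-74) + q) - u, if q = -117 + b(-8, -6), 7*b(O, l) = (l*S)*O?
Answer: -103121/7 ≈ -14732.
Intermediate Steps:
b(O, l) = 4*O*l/7 (b(O, l) = ((l*4)*O)/7 = ((4*l)*O)/7 = (4*O*l)/7 = 4*O*l/7)
u = 4356 (u = 99*44 = 4356)
q = -627/7 (q = -117 + (4/7)*(-8)*(-6) = -117 + 192/7 = -627/7 ≈ -89.571)
(139*(-74) + q) - u = (139*(-74) - 627/7) - 1*4356 = (-10286 - 627/7) - 4356 = -72629/7 - 4356 = -103121/7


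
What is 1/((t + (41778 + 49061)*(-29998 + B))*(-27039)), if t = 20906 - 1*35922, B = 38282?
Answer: -1/20346719335140 ≈ -4.9148e-14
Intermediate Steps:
t = -15016 (t = 20906 - 35922 = -15016)
1/((t + (41778 + 49061)*(-29998 + B))*(-27039)) = 1/(-15016 + (41778 + 49061)*(-29998 + 38282)*(-27039)) = -1/27039/(-15016 + 90839*8284) = -1/27039/(-15016 + 752510276) = -1/27039/752495260 = (1/752495260)*(-1/27039) = -1/20346719335140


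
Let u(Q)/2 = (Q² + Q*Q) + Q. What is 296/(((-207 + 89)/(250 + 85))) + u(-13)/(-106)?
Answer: -2646915/3127 ≈ -846.47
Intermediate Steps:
u(Q) = 2*Q + 4*Q² (u(Q) = 2*((Q² + Q*Q) + Q) = 2*((Q² + Q²) + Q) = 2*(2*Q² + Q) = 2*(Q + 2*Q²) = 2*Q + 4*Q²)
296/(((-207 + 89)/(250 + 85))) + u(-13)/(-106) = 296/(((-207 + 89)/(250 + 85))) + (2*(-13)*(1 + 2*(-13)))/(-106) = 296/((-118/335)) + (2*(-13)*(1 - 26))*(-1/106) = 296/((-118*1/335)) + (2*(-13)*(-25))*(-1/106) = 296/(-118/335) + 650*(-1/106) = 296*(-335/118) - 325/53 = -49580/59 - 325/53 = -2646915/3127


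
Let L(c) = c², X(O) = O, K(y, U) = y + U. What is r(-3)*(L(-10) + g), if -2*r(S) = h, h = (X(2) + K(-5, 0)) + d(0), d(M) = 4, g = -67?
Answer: -33/2 ≈ -16.500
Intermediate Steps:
K(y, U) = U + y
h = 1 (h = (2 + (0 - 5)) + 4 = (2 - 5) + 4 = -3 + 4 = 1)
r(S) = -½ (r(S) = -½*1 = -½)
r(-3)*(L(-10) + g) = -((-10)² - 67)/2 = -(100 - 67)/2 = -½*33 = -33/2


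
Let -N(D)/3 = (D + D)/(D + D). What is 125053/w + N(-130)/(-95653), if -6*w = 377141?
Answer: -71769036231/36074668073 ≈ -1.9895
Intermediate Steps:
w = -377141/6 (w = -⅙*377141 = -377141/6 ≈ -62857.)
N(D) = -3 (N(D) = -3*(D + D)/(D + D) = -3*2*D/(2*D) = -3*2*D*1/(2*D) = -3*1 = -3)
125053/w + N(-130)/(-95653) = 125053/(-377141/6) - 3/(-95653) = 125053*(-6/377141) - 3*(-1/95653) = -750318/377141 + 3/95653 = -71769036231/36074668073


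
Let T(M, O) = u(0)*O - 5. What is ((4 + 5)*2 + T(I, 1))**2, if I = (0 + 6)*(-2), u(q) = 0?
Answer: 169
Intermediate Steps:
I = -12 (I = 6*(-2) = -12)
T(M, O) = -5 (T(M, O) = 0*O - 5 = 0 - 5 = -5)
((4 + 5)*2 + T(I, 1))**2 = ((4 + 5)*2 - 5)**2 = (9*2 - 5)**2 = (18 - 5)**2 = 13**2 = 169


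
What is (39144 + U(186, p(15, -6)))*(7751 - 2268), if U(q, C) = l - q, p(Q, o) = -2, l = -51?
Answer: 213327081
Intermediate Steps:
U(q, C) = -51 - q
(39144 + U(186, p(15, -6)))*(7751 - 2268) = (39144 + (-51 - 1*186))*(7751 - 2268) = (39144 + (-51 - 186))*5483 = (39144 - 237)*5483 = 38907*5483 = 213327081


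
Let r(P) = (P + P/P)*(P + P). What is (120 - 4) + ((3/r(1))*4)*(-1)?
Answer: 113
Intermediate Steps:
r(P) = 2*P*(1 + P) (r(P) = (P + 1)*(2*P) = (1 + P)*(2*P) = 2*P*(1 + P))
(120 - 4) + ((3/r(1))*4)*(-1) = (120 - 4) + ((3/((2*1*(1 + 1))))*4)*(-1) = 116 + ((3/((2*1*2)))*4)*(-1) = 116 + ((3/4)*4)*(-1) = 116 + ((3*(¼))*4)*(-1) = 116 + ((¾)*4)*(-1) = 116 + 3*(-1) = 116 - 3 = 113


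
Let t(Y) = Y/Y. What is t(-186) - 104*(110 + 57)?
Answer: -17367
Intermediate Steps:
t(Y) = 1
t(-186) - 104*(110 + 57) = 1 - 104*(110 + 57) = 1 - 104*167 = 1 - 1*17368 = 1 - 17368 = -17367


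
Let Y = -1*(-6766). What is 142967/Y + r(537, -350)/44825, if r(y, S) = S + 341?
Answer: 6408434881/303285950 ≈ 21.130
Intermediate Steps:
Y = 6766
r(y, S) = 341 + S
142967/Y + r(537, -350)/44825 = 142967/6766 + (341 - 350)/44825 = 142967*(1/6766) - 9*1/44825 = 142967/6766 - 9/44825 = 6408434881/303285950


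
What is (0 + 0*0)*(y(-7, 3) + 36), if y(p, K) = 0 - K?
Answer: 0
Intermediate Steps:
y(p, K) = -K
(0 + 0*0)*(y(-7, 3) + 36) = (0 + 0*0)*(-1*3 + 36) = (0 + 0)*(-3 + 36) = 0*33 = 0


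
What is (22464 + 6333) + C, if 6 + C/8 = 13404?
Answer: 135981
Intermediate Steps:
C = 107184 (C = -48 + 8*13404 = -48 + 107232 = 107184)
(22464 + 6333) + C = (22464 + 6333) + 107184 = 28797 + 107184 = 135981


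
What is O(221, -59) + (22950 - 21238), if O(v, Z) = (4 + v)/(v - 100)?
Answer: 207377/121 ≈ 1713.9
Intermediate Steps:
O(v, Z) = (4 + v)/(-100 + v)
O(221, -59) + (22950 - 21238) = (4 + 221)/(-100 + 221) + (22950 - 21238) = 225/121 + 1712 = 207377/121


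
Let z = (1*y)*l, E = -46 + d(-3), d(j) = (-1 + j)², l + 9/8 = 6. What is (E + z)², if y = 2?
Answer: 6561/16 ≈ 410.06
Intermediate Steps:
l = 39/8 (l = -9/8 + 6 = 39/8 ≈ 4.8750)
E = -30 (E = -46 + (-1 - 3)² = -46 + (-4)² = -46 + 16 = -30)
z = 39/4 (z = (1*2)*(39/8) = 2*(39/8) = 39/4 ≈ 9.7500)
(E + z)² = (-30 + 39/4)² = (-81/4)² = 6561/16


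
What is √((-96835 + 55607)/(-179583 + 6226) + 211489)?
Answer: √6355811926481957/173357 ≈ 459.88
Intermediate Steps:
√((-96835 + 55607)/(-179583 + 6226) + 211489) = √(-41228/(-173357) + 211489) = √(-41228*(-1/173357) + 211489) = √(41228/173357 + 211489) = √(36663139801/173357) = √6355811926481957/173357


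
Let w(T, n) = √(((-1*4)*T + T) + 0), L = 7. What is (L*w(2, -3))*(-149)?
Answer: -1043*I*√6 ≈ -2554.8*I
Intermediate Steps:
w(T, n) = √3*√(-T) (w(T, n) = √((-4*T + T) + 0) = √(-3*T + 0) = √(-3*T) = √3*√(-T))
(L*w(2, -3))*(-149) = (7*(√3*√(-1*2)))*(-149) = (7*(√3*√(-2)))*(-149) = (7*(√3*(I*√2)))*(-149) = (7*(I*√6))*(-149) = (7*I*√6)*(-149) = -1043*I*√6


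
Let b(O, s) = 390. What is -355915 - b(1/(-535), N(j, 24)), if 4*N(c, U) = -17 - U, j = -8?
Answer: -356305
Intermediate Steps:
N(c, U) = -17/4 - U/4 (N(c, U) = (-17 - U)/4 = -17/4 - U/4)
-355915 - b(1/(-535), N(j, 24)) = -355915 - 1*390 = -355915 - 390 = -356305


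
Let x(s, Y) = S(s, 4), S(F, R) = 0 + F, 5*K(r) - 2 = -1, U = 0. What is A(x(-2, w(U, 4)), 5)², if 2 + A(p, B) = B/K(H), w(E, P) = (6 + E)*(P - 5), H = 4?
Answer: 529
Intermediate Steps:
K(r) = ⅕ (K(r) = ⅖ + (⅕)*(-1) = ⅖ - ⅕ = ⅕)
S(F, R) = F
w(E, P) = (-5 + P)*(6 + E) (w(E, P) = (6 + E)*(-5 + P) = (-5 + P)*(6 + E))
x(s, Y) = s
A(p, B) = -2 + 5*B (A(p, B) = -2 + B/(⅕) = -2 + B*5 = -2 + 5*B)
A(x(-2, w(U, 4)), 5)² = (-2 + 5*5)² = (-2 + 25)² = 23² = 529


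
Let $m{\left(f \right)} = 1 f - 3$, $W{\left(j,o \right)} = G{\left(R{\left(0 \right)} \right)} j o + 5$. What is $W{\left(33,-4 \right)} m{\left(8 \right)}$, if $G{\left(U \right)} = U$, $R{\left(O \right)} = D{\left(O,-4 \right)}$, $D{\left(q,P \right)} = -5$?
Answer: $3325$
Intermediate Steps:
$R{\left(O \right)} = -5$
$W{\left(j,o \right)} = 5 - 5 j o$ ($W{\left(j,o \right)} = - 5 j o + 5 = 5 - 5 j o$)
$m{\left(f \right)} = -3 + f$ ($m{\left(f \right)} = f - 3 = -3 + f$)
$W{\left(33,-4 \right)} m{\left(8 \right)} = \left(5 - 165 \left(-4\right)\right) \left(-3 + 8\right) = \left(5 + 660\right) 5 = 665 \cdot 5 = 3325$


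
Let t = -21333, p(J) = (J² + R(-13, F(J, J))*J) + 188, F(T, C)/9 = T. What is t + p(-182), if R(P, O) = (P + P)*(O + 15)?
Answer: -7668057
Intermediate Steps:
F(T, C) = 9*T
R(P, O) = 2*P*(15 + O) (R(P, O) = (2*P)*(15 + O) = 2*P*(15 + O))
p(J) = 188 + J² + J*(-390 - 234*J) (p(J) = (J² + (2*(-13)*(15 + 9*J))*J) + 188 = (J² + (-390 - 234*J)*J) + 188 = (J² + J*(-390 - 234*J)) + 188 = 188 + J² + J*(-390 - 234*J))
t + p(-182) = -21333 + (188 - 390*(-182) - 233*(-182)²) = -21333 + (188 + 70980 - 233*33124) = -21333 + (188 + 70980 - 7717892) = -21333 - 7646724 = -7668057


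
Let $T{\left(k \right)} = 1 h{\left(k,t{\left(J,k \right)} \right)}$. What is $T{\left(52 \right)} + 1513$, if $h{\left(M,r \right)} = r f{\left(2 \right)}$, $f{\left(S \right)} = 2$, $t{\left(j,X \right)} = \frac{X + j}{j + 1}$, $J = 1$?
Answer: $1566$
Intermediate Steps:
$t{\left(j,X \right)} = \frac{X + j}{1 + j}$
$h{\left(M,r \right)} = 2 r$ ($h{\left(M,r \right)} = r 2 = 2 r$)
$T{\left(k \right)} = 1 + k$ ($T{\left(k \right)} = 1 \cdot 2 \frac{k + 1}{1 + 1} = 1 \cdot 2 \frac{1 + k}{2} = 1 \cdot 2 \left(\frac{1}{2} + \frac{k}{2}\right) = 1 \left(1 + k\right) = 1 + k$)
$T{\left(52 \right)} + 1513 = \left(1 + 52\right) + 1513 = 53 + 1513 = 1566$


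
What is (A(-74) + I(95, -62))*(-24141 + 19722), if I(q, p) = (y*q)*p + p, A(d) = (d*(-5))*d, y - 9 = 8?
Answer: 563740668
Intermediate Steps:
y = 17 (y = 9 + 8 = 17)
A(d) = -5*d² (A(d) = (-5*d)*d = -5*d²)
I(q, p) = p + 17*p*q (I(q, p) = (17*q)*p + p = 17*p*q + p = p + 17*p*q)
(A(-74) + I(95, -62))*(-24141 + 19722) = (-5*(-74)² - 62*(1 + 17*95))*(-24141 + 19722) = (-5*5476 - 62*(1 + 1615))*(-4419) = (-27380 - 62*1616)*(-4419) = (-27380 - 100192)*(-4419) = -127572*(-4419) = 563740668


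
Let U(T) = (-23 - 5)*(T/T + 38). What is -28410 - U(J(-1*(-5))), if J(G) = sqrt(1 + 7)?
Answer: -27318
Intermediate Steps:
J(G) = 2*sqrt(2) (J(G) = sqrt(8) = 2*sqrt(2))
U(T) = -1092 (U(T) = -28*(1 + 38) = -28*39 = -1092)
-28410 - U(J(-1*(-5))) = -28410 - 1*(-1092) = -28410 + 1092 = -27318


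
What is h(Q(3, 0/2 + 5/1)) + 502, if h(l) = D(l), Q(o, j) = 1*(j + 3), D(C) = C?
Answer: 510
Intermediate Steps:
Q(o, j) = 3 + j (Q(o, j) = 1*(3 + j) = 3 + j)
h(l) = l
h(Q(3, 0/2 + 5/1)) + 502 = (3 + (0/2 + 5/1)) + 502 = (3 + (0*(½) + 5*1)) + 502 = (3 + (0 + 5)) + 502 = (3 + 5) + 502 = 8 + 502 = 510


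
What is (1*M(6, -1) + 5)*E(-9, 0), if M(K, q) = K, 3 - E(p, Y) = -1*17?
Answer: 220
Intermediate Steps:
E(p, Y) = 20 (E(p, Y) = 3 - (-1)*17 = 3 - 1*(-17) = 3 + 17 = 20)
(1*M(6, -1) + 5)*E(-9, 0) = (1*6 + 5)*20 = (6 + 5)*20 = 11*20 = 220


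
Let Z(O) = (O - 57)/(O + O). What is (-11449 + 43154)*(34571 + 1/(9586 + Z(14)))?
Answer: 58829556095063/53673 ≈ 1.0961e+9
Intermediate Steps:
Z(O) = (-57 + O)/(2*O) (Z(O) = (-57 + O)/((2*O)) = (-57 + O)*(1/(2*O)) = (-57 + O)/(2*O))
(-11449 + 43154)*(34571 + 1/(9586 + Z(14))) = (-11449 + 43154)*(34571 + 1/(9586 + (½)*(-57 + 14)/14)) = 31705*(34571 + 1/(9586 + (½)*(1/14)*(-43))) = 31705*(34571 + 1/(9586 - 43/28)) = 31705*(34571 + 1/(268365/28)) = 31705*(34571 + 28/268365) = 31705*(9277646443/268365) = 58829556095063/53673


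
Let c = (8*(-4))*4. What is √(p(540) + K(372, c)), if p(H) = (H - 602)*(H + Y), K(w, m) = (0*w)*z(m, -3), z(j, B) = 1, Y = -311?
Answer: I*√14198 ≈ 119.16*I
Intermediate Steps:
c = -128 (c = -32*4 = -128)
K(w, m) = 0 (K(w, m) = (0*w)*1 = 0*1 = 0)
p(H) = (-602 + H)*(-311 + H) (p(H) = (H - 602)*(H - 311) = (-602 + H)*(-311 + H))
√(p(540) + K(372, c)) = √((187222 + 540² - 913*540) + 0) = √((187222 + 291600 - 493020) + 0) = √(-14198 + 0) = √(-14198) = I*√14198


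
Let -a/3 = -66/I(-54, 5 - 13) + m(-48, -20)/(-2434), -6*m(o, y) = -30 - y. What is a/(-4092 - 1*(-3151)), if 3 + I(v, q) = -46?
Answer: 481687/112229306 ≈ 0.0042920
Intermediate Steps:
I(v, q) = -49 (I(v, q) = -3 - 46 = -49)
m(o, y) = 5 + y/6 (m(o, y) = -(-30 - y)/6 = 5 + y/6)
a = -481687/119266 (a = -3*(-66/(-49) + (5 + (1/6)*(-20))/(-2434)) = -3*(-66*(-1/49) + (5 - 10/3)*(-1/2434)) = -3*(66/49 + (5/3)*(-1/2434)) = -3*(66/49 - 5/7302) = -3*481687/357798 = -481687/119266 ≈ -4.0388)
a/(-4092 - 1*(-3151)) = -481687/(119266*(-4092 - 1*(-3151))) = -481687/(119266*(-4092 + 3151)) = -481687/119266/(-941) = -481687/119266*(-1/941) = 481687/112229306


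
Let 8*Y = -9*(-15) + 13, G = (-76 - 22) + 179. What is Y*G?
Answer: 2997/2 ≈ 1498.5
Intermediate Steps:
G = 81 (G = -98 + 179 = 81)
Y = 37/2 (Y = (-9*(-15) + 13)/8 = (135 + 13)/8 = (⅛)*148 = 37/2 ≈ 18.500)
Y*G = (37/2)*81 = 2997/2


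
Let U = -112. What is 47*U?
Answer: -5264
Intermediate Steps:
47*U = 47*(-112) = -5264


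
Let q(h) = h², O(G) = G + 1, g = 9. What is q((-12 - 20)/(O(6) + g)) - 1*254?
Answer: -250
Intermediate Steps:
O(G) = 1 + G
q((-12 - 20)/(O(6) + g)) - 1*254 = ((-12 - 20)/((1 + 6) + 9))² - 1*254 = (-32/(7 + 9))² - 254 = (-32/16)² - 254 = (-32*1/16)² - 254 = (-2)² - 254 = 4 - 254 = -250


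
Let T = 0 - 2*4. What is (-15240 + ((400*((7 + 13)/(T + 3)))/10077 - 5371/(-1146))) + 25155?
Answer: 38184369799/3849414 ≈ 9919.5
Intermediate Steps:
T = -8 (T = 0 - 8 = -8)
(-15240 + ((400*((7 + 13)/(T + 3)))/10077 - 5371/(-1146))) + 25155 = (-15240 + ((400*((7 + 13)/(-8 + 3)))/10077 - 5371/(-1146))) + 25155 = (-15240 + ((400*(20/(-5)))*(1/10077) - 5371*(-1/1146))) + 25155 = (-15240 + ((400*(20*(-⅕)))*(1/10077) + 5371/1146)) + 25155 = (-15240 + ((400*(-4))*(1/10077) + 5371/1146)) + 25155 = (-15240 + (-1600*1/10077 + 5371/1146)) + 25155 = (-15240 + (-1600/10077 + 5371/1146)) + 25155 = (-15240 + 17429989/3849414) + 25155 = -58647639371/3849414 + 25155 = 38184369799/3849414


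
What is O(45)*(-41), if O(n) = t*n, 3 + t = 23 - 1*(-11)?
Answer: -57195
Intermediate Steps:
t = 31 (t = -3 + (23 - 1*(-11)) = -3 + (23 + 11) = -3 + 34 = 31)
O(n) = 31*n
O(45)*(-41) = (31*45)*(-41) = 1395*(-41) = -57195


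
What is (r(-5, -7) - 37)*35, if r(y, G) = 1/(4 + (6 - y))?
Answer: -3878/3 ≈ -1292.7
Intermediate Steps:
r(y, G) = 1/(10 - y)
(r(-5, -7) - 37)*35 = (-1/(-10 - 5) - 37)*35 = (-1/(-15) - 37)*35 = (-1*(-1/15) - 37)*35 = (1/15 - 37)*35 = -554/15*35 = -3878/3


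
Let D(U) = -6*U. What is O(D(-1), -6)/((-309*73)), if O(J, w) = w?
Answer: 2/7519 ≈ 0.00026599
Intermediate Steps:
O(D(-1), -6)/((-309*73)) = -6/((-309*73)) = -6/(-22557) = -6*(-1/22557) = 2/7519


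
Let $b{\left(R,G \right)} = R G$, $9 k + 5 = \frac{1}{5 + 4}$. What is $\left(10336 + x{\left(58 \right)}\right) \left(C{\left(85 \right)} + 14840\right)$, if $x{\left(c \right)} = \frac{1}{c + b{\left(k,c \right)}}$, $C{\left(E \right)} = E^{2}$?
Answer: $\frac{489426787905}{2146} \approx 2.2806 \cdot 10^{8}$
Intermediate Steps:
$k = - \frac{44}{81}$ ($k = - \frac{5}{9} + \frac{1}{9 \left(5 + 4\right)} = - \frac{5}{9} + \frac{1}{9 \cdot 9} = - \frac{5}{9} + \frac{1}{9} \cdot \frac{1}{9} = - \frac{5}{9} + \frac{1}{81} = - \frac{44}{81} \approx -0.54321$)
$b{\left(R,G \right)} = G R$
$x{\left(c \right)} = \frac{81}{37 c}$ ($x{\left(c \right)} = \frac{1}{c + c \left(- \frac{44}{81}\right)} = \frac{1}{c - \frac{44 c}{81}} = \frac{1}{\frac{37}{81} c} = \frac{81}{37 c}$)
$\left(10336 + x{\left(58 \right)}\right) \left(C{\left(85 \right)} + 14840\right) = \left(10336 + \frac{81}{37 \cdot 58}\right) \left(85^{2} + 14840\right) = \left(10336 + \frac{81}{37} \cdot \frac{1}{58}\right) \left(7225 + 14840\right) = \left(10336 + \frac{81}{2146}\right) 22065 = \frac{22181137}{2146} \cdot 22065 = \frac{489426787905}{2146}$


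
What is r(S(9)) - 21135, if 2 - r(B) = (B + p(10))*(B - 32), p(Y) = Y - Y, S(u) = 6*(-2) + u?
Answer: -21238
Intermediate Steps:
S(u) = -12 + u
p(Y) = 0
r(B) = 2 - B*(-32 + B) (r(B) = 2 - (B + 0)*(B - 32) = 2 - B*(-32 + B))
r(S(9)) - 21135 = (2 - (-12 + 9)² + 32*(-12 + 9)) - 21135 = (2 - 1*(-3)² + 32*(-3)) - 21135 = (2 - 1*9 - 96) - 21135 = (2 - 9 - 96) - 21135 = -103 - 21135 = -21238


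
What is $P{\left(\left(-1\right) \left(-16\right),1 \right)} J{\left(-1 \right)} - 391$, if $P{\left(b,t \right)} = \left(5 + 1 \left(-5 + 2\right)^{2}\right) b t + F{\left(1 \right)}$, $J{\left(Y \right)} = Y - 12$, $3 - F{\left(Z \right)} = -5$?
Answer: $-3407$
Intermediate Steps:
$F{\left(Z \right)} = 8$ ($F{\left(Z \right)} = 3 - -5 = 3 + 5 = 8$)
$J{\left(Y \right)} = -12 + Y$ ($J{\left(Y \right)} = Y - 12 = -12 + Y$)
$P{\left(b,t \right)} = 8 + 14 b t$ ($P{\left(b,t \right)} = \left(5 + 1 \left(-5 + 2\right)^{2}\right) b t + 8 = \left(5 + 1 \left(-3\right)^{2}\right) b t + 8 = \left(5 + 1 \cdot 9\right) b t + 8 = \left(5 + 9\right) b t + 8 = 14 b t + 8 = 8 + 14 b t$)
$P{\left(\left(-1\right) \left(-16\right),1 \right)} J{\left(-1 \right)} - 391 = \left(8 + 14 \left(\left(-1\right) \left(-16\right)\right) 1\right) \left(-12 - 1\right) - 391 = \left(8 + 14 \cdot 16 \cdot 1\right) \left(-13\right) - 391 = \left(8 + 224\right) \left(-13\right) - 391 = 232 \left(-13\right) - 391 = -3016 - 391 = -3407$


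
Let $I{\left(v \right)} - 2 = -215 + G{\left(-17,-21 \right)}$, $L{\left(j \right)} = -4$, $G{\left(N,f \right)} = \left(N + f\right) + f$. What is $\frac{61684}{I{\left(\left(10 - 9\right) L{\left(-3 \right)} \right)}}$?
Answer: $- \frac{15421}{68} \approx -226.78$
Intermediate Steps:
$G{\left(N,f \right)} = N + 2 f$
$I{\left(v \right)} = -272$ ($I{\left(v \right)} = 2 + \left(-215 + \left(-17 + 2 \left(-21\right)\right)\right) = 2 - 274 = -272$)
$\frac{61684}{I{\left(\left(10 - 9\right) L{\left(-3 \right)} \right)}} = \frac{61684}{-272} = 61684 \left(- \frac{1}{272}\right) = - \frac{15421}{68}$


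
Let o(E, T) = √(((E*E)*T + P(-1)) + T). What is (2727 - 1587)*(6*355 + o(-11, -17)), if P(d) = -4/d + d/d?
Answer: 2428200 + 1140*I*√2069 ≈ 2.4282e+6 + 51854.0*I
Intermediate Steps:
P(d) = 1 - 4/d (P(d) = -4/d + 1 = 1 - 4/d)
o(E, T) = √(5 + T + T*E²) (o(E, T) = √(((E*E)*T + (-4 - 1)/(-1)) + T) = √((E²*T - 1*(-5)) + T) = √((T*E² + 5) + T) = √((5 + T*E²) + T) = √(5 + T + T*E²))
(2727 - 1587)*(6*355 + o(-11, -17)) = (2727 - 1587)*(6*355 + √(5 - 17 - 17*(-11)²)) = 1140*(2130 + √(5 - 17 - 17*121)) = 1140*(2130 + √(5 - 17 - 2057)) = 1140*(2130 + √(-2069)) = 1140*(2130 + I*√2069) = 2428200 + 1140*I*√2069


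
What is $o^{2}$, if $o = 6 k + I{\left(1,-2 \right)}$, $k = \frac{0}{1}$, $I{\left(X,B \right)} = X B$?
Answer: $4$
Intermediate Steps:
$I{\left(X,B \right)} = B X$
$k = 0$ ($k = 0 \cdot 1 = 0$)
$o = -2$ ($o = 6 \cdot 0 - 2 = 0 - 2 = -2$)
$o^{2} = \left(-2\right)^{2} = 4$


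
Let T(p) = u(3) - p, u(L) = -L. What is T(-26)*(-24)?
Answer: -552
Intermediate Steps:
T(p) = -3 - p (T(p) = -1*3 - p = -3 - p)
T(-26)*(-24) = (-3 - 1*(-26))*(-24) = (-3 + 26)*(-24) = 23*(-24) = -552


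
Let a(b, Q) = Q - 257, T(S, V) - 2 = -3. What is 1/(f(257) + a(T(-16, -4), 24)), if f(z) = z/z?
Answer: -1/232 ≈ -0.0043103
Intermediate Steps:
T(S, V) = -1 (T(S, V) = 2 - 3 = -1)
a(b, Q) = -257 + Q
f(z) = 1
1/(f(257) + a(T(-16, -4), 24)) = 1/(1 + (-257 + 24)) = 1/(1 - 233) = 1/(-232) = -1/232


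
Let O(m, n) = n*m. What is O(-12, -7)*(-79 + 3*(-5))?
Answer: -7896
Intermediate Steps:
O(m, n) = m*n
O(-12, -7)*(-79 + 3*(-5)) = (-12*(-7))*(-79 + 3*(-5)) = 84*(-79 - 15) = 84*(-94) = -7896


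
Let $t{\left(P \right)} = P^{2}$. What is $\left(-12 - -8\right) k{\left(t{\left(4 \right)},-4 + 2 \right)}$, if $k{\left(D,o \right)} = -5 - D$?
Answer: $84$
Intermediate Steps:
$\left(-12 - -8\right) k{\left(t{\left(4 \right)},-4 + 2 \right)} = \left(-12 - -8\right) \left(-5 - 4^{2}\right) = \left(-12 + 8\right) \left(-5 - 16\right) = - 4 \left(-5 - 16\right) = \left(-4\right) \left(-21\right) = 84$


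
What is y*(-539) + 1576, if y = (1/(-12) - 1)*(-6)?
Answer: -3855/2 ≈ -1927.5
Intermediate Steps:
y = 13/2 (y = (-1/12 - 1)*(-6) = -13/12*(-6) = 13/2 ≈ 6.5000)
y*(-539) + 1576 = (13/2)*(-539) + 1576 = -7007/2 + 1576 = -3855/2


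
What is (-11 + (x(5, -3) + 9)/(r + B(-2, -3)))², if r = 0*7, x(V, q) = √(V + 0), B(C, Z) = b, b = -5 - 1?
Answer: (75 + √5)²/36 ≈ 165.71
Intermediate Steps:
b = -6
B(C, Z) = -6
x(V, q) = √V
r = 0
(-11 + (x(5, -3) + 9)/(r + B(-2, -3)))² = (-11 + (√5 + 9)/(0 - 6))² = (-11 + (9 + √5)/(-6))² = (-11 + (9 + √5)*(-⅙))² = (-11 + (-3/2 - √5/6))² = (-25/2 - √5/6)²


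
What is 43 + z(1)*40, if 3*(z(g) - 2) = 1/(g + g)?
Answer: 389/3 ≈ 129.67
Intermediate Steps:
z(g) = 2 + 1/(6*g) (z(g) = 2 + 1/(3*(g + g)) = 2 + 1/(3*((2*g))) = 2 + (1/(2*g))/3 = 2 + 1/(6*g))
43 + z(1)*40 = 43 + (2 + (⅙)/1)*40 = 43 + (2 + (⅙)*1)*40 = 43 + (2 + ⅙)*40 = 43 + (13/6)*40 = 43 + 260/3 = 389/3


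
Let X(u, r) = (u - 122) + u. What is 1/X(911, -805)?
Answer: 1/1700 ≈ 0.00058824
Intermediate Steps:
X(u, r) = -122 + 2*u (X(u, r) = (-122 + u) + u = -122 + 2*u)
1/X(911, -805) = 1/(-122 + 2*911) = 1/(-122 + 1822) = 1/1700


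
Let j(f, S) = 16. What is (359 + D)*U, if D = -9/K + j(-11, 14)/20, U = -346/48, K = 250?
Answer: -15559793/6000 ≈ -2593.3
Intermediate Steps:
U = -173/24 (U = -346*1/48 = -173/24 ≈ -7.2083)
D = 191/250 (D = -9/250 + 16/20 = -9*1/250 + 16*(1/20) = -9/250 + ⅘ = 191/250 ≈ 0.76400)
(359 + D)*U = (359 + 191/250)*(-173/24) = (89941/250)*(-173/24) = -15559793/6000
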